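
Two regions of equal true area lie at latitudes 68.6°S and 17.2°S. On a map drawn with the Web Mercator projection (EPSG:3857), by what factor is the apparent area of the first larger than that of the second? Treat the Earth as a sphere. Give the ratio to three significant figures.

6.85

Mercator areal scale is sec²φ.
At 68.6°: sec²(68.6°) = 1/0.3649² = 7.511.
At 17.2°: sec²(17.2°) = 1/0.9553² = 1.096.
Ratio = 7.511/1.096 = cos²(17.2°)/cos²(68.6°) ≈ 6.85.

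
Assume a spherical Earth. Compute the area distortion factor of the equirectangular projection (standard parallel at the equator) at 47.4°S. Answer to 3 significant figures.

1.48

For the equirectangular projection with φ₀ = 0 (plate carrée), h = 1 along meridians and k = sec φ along parallels.
Areal scale = h·k = 1 × sec φ; at 47.4°, h = 1.000, k = 1.477, so h·k = 1.477.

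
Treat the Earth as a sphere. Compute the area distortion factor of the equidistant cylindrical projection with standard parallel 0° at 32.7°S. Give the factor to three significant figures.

1.19

For the equirectangular projection with φ₀ = 0 (plate carrée), h = 1 along meridians and k = sec φ along parallels.
Areal scale = h·k = 1 × sec φ; at 32.7°, h = 1.000, k = 1.188, so h·k = 1.188.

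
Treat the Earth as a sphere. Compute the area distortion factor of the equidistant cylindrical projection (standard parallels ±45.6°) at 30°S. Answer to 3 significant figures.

0.808

The equidistant cylindrical projection with φ₀ = 45.6° has h = 1 (meridians true) and k = cos φ₀ / cos φ along parallels.
Areal scale = h·k = 1 × cos φ₀ / cos φ; at 30°, h = 1.000, k = 0.8079, so h·k = 0.8079.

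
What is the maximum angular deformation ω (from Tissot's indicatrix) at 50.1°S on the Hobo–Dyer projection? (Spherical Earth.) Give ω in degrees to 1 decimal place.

The Hobo–Dyer projection is cylindrical equal-area with φ₀ = 37.5°. Cylindrical equal-area (φ₀ = 37.5°): h = cos φ / cos 37.5° along meridians, k = cos 37.5° / cos φ along parallels; h·k = 1.
At 50.1°: h = 0.8085, k = 1.237; principal scales a = 1.237, b = 0.8085.
sin(ω/2) = (a − b)/(a + b) = 0.4283/2.045 = 0.2094, so ω = 2 arcsin(0.2094) ≈ 24.2°.

24.2°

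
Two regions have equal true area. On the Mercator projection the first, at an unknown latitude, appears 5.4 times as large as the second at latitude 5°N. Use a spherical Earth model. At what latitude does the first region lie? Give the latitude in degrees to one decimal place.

Mercator areal scale is sec²φ, so apparent-area ratio = sec²φ₁ / sec²φ₂ = cos²φ₂ / cos²φ₁.
cos²φ₂ / cos²φ₁ = 5.4  ⇒  cos φ₁ = cos 5° / √5.4 = 0.9962/2.324 = 0.4287.
φ₁ = arccos(0.4287) ≈ 64.6°.

64.6°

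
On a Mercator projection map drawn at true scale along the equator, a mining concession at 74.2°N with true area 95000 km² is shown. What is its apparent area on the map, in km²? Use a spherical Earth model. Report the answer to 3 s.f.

The Mercator projection is conformal; its linear scale factor is the same in every direction and equals sec φ = 1/cos φ.
Areal scale = k² = sec²φ = 1/cos²(74.2°) = 1/0.2723² = 13.49.
Apparent area = 95000 × 13.49 ≈ 1280000 km².

1280000 km²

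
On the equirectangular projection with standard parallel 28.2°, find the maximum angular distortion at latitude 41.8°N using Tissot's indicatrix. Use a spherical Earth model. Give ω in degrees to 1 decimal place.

9.6°

With standard parallel φ₀ = 28.2°, the equirectangular projection gives x = Rλ cos φ₀, y = Rφ, so h = 1 and k = cos 28.2° / cos φ.
At 41.8°: h = 1.000, k = 1.182; principal scales a = 1.182, b = 1.000.
sin(ω/2) = (a − b)/(a + b) = 0.1822/2.182 = 0.08349, so ω = 2 arcsin(0.08349) ≈ 9.6°.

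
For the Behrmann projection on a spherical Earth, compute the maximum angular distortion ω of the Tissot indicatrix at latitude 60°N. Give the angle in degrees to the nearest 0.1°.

60.0°

The Behrmann projection is cylindrical equal-area with φ₀ = 30°. A cylindrical equal-area projection with standard parallel φ₀ has meridian scale h = cos φ / cos φ₀ and parallel scale k = cos φ₀ / cos φ (so areas are preserved, h·k = 1).
At 60°: h = 0.5774, k = 1.732; principal scales a = 1.732, b = 0.5774.
sin(ω/2) = (a − b)/(a + b) = 1.155/2.309 = 0.5000, so ω = 2 arcsin(0.5000) ≈ 60.0°.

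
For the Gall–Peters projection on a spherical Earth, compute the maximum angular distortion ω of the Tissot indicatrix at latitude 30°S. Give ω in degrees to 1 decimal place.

23.1°

Gall–Peters is a cylindrical equal-area projection with standard parallels at ±45°. For cylindrical equal-area with standard parallel φ₀, h = cos φ / cos φ₀ and k = cos φ₀ / cos φ, so h·k = 1.
At 30°: h = 1.225, k = 0.8165; principal scales a = 1.225, b = 0.8165.
sin(ω/2) = (a − b)/(a + b) = 0.4082/2.041 = 0.2000, so ω = 2 arcsin(0.2000) ≈ 23.1°.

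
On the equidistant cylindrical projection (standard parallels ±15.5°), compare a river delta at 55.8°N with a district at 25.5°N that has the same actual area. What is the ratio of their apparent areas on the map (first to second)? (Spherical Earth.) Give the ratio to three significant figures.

1.61

The equidistant cylindrical projection with φ₀ = 15.5° has h = 1 (meridians true) and k = cos φ₀ / cos φ along parallels.
Areal scale at 55.8°: h·k = 1.000 × 1.714 = 1.714.
Areal scale at 25.5°: h·k = 1.000 × 1.068 = 1.068.
Ratio = 1.714/1.068 ≈ 1.61.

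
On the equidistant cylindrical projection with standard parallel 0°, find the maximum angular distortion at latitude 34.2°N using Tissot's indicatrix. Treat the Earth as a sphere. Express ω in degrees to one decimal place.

For the equirectangular projection with φ₀ = 0 (plate carrée), h = 1 along meridians and k = sec φ along parallels.
At 34.2°: h = 1.000, k = 1.209; principal scales a = 1.209, b = 1.000.
sin(ω/2) = (a − b)/(a + b) = 0.2091/2.209 = 0.09464, so ω = 2 arcsin(0.09464) ≈ 10.9°.

10.9°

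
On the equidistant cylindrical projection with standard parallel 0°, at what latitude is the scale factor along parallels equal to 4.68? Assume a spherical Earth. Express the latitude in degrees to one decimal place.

Plate carrée: h = 1, k = sec φ along parallels.
sec φ = 4.68  ⇒  cos φ = 0.2137  ⇒  φ ≈ 77.7°.

77.7°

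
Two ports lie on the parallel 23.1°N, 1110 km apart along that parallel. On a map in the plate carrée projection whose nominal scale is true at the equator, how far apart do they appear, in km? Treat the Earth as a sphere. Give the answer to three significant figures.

1210 km

Plate carrée maps x = Rλ, y = Rφ. The meridian scale is h = 1 and the parallel scale is k = 1/cos φ = sec φ.
Along the parallel, k = sec 23.1° = 1/0.9198 = 1.087.
Map distance = 1110 × 1.087 ≈ 1210 km.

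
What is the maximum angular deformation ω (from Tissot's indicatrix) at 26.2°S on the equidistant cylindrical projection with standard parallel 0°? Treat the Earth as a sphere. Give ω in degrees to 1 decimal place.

For the equirectangular projection with φ₀ = 0 (plate carrée), h = 1 along meridians and k = sec φ along parallels.
At 26.2°: h = 1.000, k = 1.115; principal scales a = 1.115, b = 1.000.
sin(ω/2) = (a − b)/(a + b) = 0.1145/2.115 = 0.05415, so ω = 2 arcsin(0.05415) ≈ 6.2°.

6.2°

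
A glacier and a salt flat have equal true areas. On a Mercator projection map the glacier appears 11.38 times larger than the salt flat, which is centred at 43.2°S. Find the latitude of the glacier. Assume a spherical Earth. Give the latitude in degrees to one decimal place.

On Mercator, (apparent₁)/(apparent₂) = sec²φ₁ / sec²φ₂ when true areas are equal.
cos²φ₂ / cos²φ₁ = 11.38  ⇒  cos φ₁ = cos 43.2° / √11.38 = 0.7290/3.373 = 0.2161.
φ₁ = arccos(0.2161) ≈ 77.5°.

77.5°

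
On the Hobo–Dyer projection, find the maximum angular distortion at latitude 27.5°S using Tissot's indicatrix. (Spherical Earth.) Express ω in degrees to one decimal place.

12.8°

Hobo–Dyer is a cylindrical equal-area projection with standard parallels at ±37.5°. Cylindrical equal-area (φ₀ = 37.5°): h = cos φ / cos 37.5° along meridians, k = cos 37.5° / cos φ along parallels; h·k = 1.
At 27.5°: h = 1.118, k = 0.8944; principal scales a = 1.118, b = 0.8944.
sin(ω/2) = (a − b)/(a + b) = 0.2236/2.012 = 0.1111, so ω = 2 arcsin(0.1111) ≈ 12.8°.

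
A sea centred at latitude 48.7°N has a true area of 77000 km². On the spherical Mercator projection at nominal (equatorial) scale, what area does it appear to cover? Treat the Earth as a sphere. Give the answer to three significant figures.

177000 km²

For Mercator, h = k = sec φ (a conformal cylindrical projection has a single point scale, 1/cos φ).
Areal scale = k² = sec²φ = 1/cos²(48.7°) = 1/0.6600² = 2.296.
Apparent area = 77000 × 2.296 ≈ 177000 km².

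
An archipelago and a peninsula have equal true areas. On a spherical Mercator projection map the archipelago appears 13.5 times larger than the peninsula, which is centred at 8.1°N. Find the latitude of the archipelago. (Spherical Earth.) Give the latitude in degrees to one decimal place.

On Mercator, (apparent₁)/(apparent₂) = sec²φ₁ / sec²φ₂ when true areas are equal.
cos²φ₂ / cos²φ₁ = 13.5  ⇒  cos φ₁ = cos 8.1° / √13.5 = 0.9900/3.674 = 0.2695.
φ₁ = arccos(0.2695) ≈ 74.4°.

74.4°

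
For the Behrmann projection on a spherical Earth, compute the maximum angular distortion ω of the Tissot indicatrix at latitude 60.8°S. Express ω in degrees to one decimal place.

62.4°

The Behrmann projection is cylindrical equal-area with φ₀ = 30°. For cylindrical equal-area with standard parallel φ₀, h = cos φ / cos φ₀ and k = cos φ₀ / cos φ, so h·k = 1.
At 60.8°: h = 0.5633, k = 1.775; principal scales a = 1.775, b = 0.5633.
sin(ω/2) = (a − b)/(a + b) = 1.212/2.338 = 0.5182, so ω = 2 arcsin(0.5182) ≈ 62.4°.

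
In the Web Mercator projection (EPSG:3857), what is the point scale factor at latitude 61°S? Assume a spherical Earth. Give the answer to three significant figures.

2.06

The Mercator projection is conformal; its linear scale factor is the same in every direction and equals sec φ = 1/cos φ.
k = 1/cos 61° = 1/0.4848 = 2.063.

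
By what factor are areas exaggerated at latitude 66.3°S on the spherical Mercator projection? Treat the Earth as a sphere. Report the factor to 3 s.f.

Mercator is conformal, so the point scale is isotropic: h = k = sec φ = 1/cos φ.
Areal scale = k² = sec²φ = 1/cos²(66.3°) = 1/0.4019² = 6.190.

6.19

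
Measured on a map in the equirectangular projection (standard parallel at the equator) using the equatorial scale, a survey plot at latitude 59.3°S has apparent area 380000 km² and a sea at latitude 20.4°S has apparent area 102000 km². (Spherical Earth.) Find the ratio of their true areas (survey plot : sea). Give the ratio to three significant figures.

Plate carrée has h = 1 and k = sec φ, giving areal scale sec φ; true area = (apparent area) · cos φ.
True area of survey plot: 380000 × cos(59.3°) = 380000 × 0.5105 = 194000 km².
True area of sea: 102000 × cos(20.4°) = 102000 × 0.9373 = 95600 km².
Ratio = 194000 / 95600 ≈ 2.03.

2.03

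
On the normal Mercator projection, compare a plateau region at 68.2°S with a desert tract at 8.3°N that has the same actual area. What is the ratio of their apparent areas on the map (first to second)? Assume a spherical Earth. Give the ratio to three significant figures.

7.10

On Mercator, area is exaggerated by sec²φ = 1/cos²φ.
At 68.2°: sec²(68.2°) = 1/0.3714² = 7.251.
At 8.3°: sec²(8.3°) = 1/0.9895² = 1.021.
Ratio = 7.251/1.021 = cos²(8.3°)/cos²(68.2°) ≈ 7.10.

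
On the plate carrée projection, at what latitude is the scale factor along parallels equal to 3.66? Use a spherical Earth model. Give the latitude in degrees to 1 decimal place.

74.1°

Plate carrée: h = 1, k = sec φ along parallels.
sec φ = 3.66  ⇒  cos φ = 0.2732  ⇒  φ ≈ 74.1°.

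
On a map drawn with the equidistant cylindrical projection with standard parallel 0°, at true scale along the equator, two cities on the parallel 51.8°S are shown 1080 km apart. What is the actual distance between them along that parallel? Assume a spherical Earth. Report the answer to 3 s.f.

Plate carrée maps x = Rλ, y = Rφ. The meridian scale is h = 1 and the parallel scale is k = 1/cos φ = sec φ.
Along the parallel at 51.8°, map distances are exaggerated by k = sec 51.8° = 1.617.
True distance = 1080 / 1.617 = 1080 × cos 51.8° ≈ 668 km.

668 km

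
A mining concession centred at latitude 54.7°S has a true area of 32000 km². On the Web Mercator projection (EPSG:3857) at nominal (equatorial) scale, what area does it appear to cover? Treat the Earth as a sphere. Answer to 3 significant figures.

95800 km²

The Mercator projection is conformal; its linear scale factor is the same in every direction and equals sec φ = 1/cos φ.
Areal scale = k² = sec²φ = 1/cos²(54.7°) = 1/0.5779² = 2.995.
Apparent area = 32000 × 2.995 ≈ 95800 km².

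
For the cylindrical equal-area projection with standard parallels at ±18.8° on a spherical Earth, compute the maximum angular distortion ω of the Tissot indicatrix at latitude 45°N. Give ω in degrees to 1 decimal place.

A cylindrical equal-area projection with standard parallel φ₀ has meridian scale h = cos φ / cos φ₀ and parallel scale k = cos φ₀ / cos φ (so areas are preserved, h·k = 1).
At 45°: h = 0.7470, k = 1.339; principal scales a = 1.339, b = 0.7470.
sin(ω/2) = (a − b)/(a + b) = 0.5918/2.086 = 0.2837, so ω = 2 arcsin(0.2837) ≈ 33.0°.

33.0°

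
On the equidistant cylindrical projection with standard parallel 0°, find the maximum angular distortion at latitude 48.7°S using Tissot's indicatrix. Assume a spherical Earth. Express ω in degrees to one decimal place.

23.6°

Plate carrée maps x = Rλ, y = Rφ. The meridian scale is h = 1 and the parallel scale is k = 1/cos φ = sec φ.
At 48.7°: h = 1.000, k = 1.515; principal scales a = 1.515, b = 1.000.
sin(ω/2) = (a − b)/(a + b) = 0.5151/2.515 = 0.2048, so ω = 2 arcsin(0.2048) ≈ 23.6°.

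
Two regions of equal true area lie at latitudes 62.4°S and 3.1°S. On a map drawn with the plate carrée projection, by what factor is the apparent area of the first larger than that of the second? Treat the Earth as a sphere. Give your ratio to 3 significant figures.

In the plate carrée (x = Rλ, y = Rφ), meridians are true-scale (h = 1) and parallels are stretched by k = sec φ.
Areal scale at 62.4°: h·k = 1.000 × 2.158 = 2.158.
Areal scale at 3.1°: h·k = 1.000 × 1.001 = 1.001.
Ratio = 2.158/1.001 ≈ 2.16.

2.16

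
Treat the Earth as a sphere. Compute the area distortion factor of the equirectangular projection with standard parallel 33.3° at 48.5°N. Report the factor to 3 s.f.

The equidistant cylindrical projection with φ₀ = 33.3° has h = 1 (meridians true) and k = cos φ₀ / cos φ along parallels.
Areal scale = h·k = 1 × cos φ₀ / cos φ; at 48.5°, h = 1.000, k = 1.261, so h·k = 1.261.

1.26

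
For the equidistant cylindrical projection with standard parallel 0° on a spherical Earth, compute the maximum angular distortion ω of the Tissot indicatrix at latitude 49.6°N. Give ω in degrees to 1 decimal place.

24.7°

In the plate carrée (x = Rλ, y = Rφ), meridians are true-scale (h = 1) and parallels are stretched by k = sec φ.
At 49.6°: h = 1.000, k = 1.543; principal scales a = 1.543, b = 1.000.
sin(ω/2) = (a − b)/(a + b) = 0.5429/2.543 = 0.2135, so ω = 2 arcsin(0.2135) ≈ 24.7°.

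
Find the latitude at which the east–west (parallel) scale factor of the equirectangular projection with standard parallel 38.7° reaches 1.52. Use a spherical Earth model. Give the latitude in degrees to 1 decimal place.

In the equirectangular projection with standard parallel φ₀ = 38.7° (x = Rλ cos φ₀, y = Rφ), meridians are true-scale (h = 1) and the parallel scale is k = cos φ₀ / cos φ.
k = cos φ₀ / cos φ = 1.52  ⇒  cos φ = cos 38.7° / 1.52 = 0.5134.
φ = arccos(0.5134) ≈ 59.1°.

59.1°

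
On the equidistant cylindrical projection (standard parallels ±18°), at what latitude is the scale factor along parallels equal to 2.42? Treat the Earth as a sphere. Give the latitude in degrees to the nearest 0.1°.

66.9°

With standard parallel φ₀ = 18°, the equirectangular projection gives x = Rλ cos φ₀, y = Rφ, so h = 1 and k = cos 18° / cos φ.
k = cos φ₀ / cos φ = 2.42  ⇒  cos φ = cos 18° / 2.42 = 0.3930.
φ = arccos(0.3930) ≈ 66.9°.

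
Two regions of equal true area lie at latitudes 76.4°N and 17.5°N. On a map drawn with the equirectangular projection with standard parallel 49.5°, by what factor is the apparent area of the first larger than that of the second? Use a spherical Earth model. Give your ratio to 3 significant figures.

4.06

The equidistant cylindrical projection with φ₀ = 49.5° has h = 1 (meridians true) and k = cos φ₀ / cos φ along parallels.
Areal scale at 76.4°: h·k = 1.000 × 2.762 = 2.762.
Areal scale at 17.5°: h·k = 1.000 × 0.6810 = 0.6810.
Ratio = 2.762/0.6810 ≈ 4.06.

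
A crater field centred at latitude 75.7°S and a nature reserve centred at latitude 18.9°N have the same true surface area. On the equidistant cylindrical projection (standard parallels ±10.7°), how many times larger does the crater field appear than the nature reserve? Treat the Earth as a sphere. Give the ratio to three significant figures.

3.83

The equidistant cylindrical projection with φ₀ = 10.7° has h = 1 (meridians true) and k = cos φ₀ / cos φ along parallels.
Areal scale at 75.7°: h·k = 1.000 × 3.978 = 3.978.
Areal scale at 18.9°: h·k = 1.000 × 1.039 = 1.039.
Ratio = 3.978/1.039 ≈ 3.83.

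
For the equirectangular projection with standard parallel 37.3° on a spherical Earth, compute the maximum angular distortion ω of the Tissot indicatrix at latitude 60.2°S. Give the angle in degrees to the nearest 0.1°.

In the equirectangular projection with standard parallel φ₀ = 37.3° (x = Rλ cos φ₀, y = Rφ), meridians are true-scale (h = 1) and the parallel scale is k = cos φ₀ / cos φ.
At 60.2°: h = 1.000, k = 1.601; principal scales a = 1.601, b = 1.000.
sin(ω/2) = (a − b)/(a + b) = 0.6006/2.601 = 0.2310, so ω = 2 arcsin(0.2310) ≈ 26.7°.

26.7°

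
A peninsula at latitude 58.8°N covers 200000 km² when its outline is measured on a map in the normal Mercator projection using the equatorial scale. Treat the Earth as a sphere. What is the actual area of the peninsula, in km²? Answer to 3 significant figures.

53700 km²

The Mercator projection is conformal; its linear scale factor is the same in every direction and equals sec φ = 1/cos φ.
Areal scale = k² = sec²φ = 1/cos²(58.8°) = 1/0.5180² = 3.726.
True area = apparent / (areal scale) = 200000 / 3.726 ≈ 53700 km².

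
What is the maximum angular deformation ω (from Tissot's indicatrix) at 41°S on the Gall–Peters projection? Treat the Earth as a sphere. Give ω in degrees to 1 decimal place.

Gall–Peters is a cylindrical equal-area projection with standard parallels at ±45°. A cylindrical equal-area projection with standard parallel φ₀ has meridian scale h = cos φ / cos φ₀ and parallel scale k = cos φ₀ / cos φ (so areas are preserved, h·k = 1).
At 41°: h = 1.067, k = 0.9369; principal scales a = 1.067, b = 0.9369.
sin(ω/2) = (a − b)/(a + b) = 0.1304/2.004 = 0.06506, so ω = 2 arcsin(0.06506) ≈ 7.5°.

7.5°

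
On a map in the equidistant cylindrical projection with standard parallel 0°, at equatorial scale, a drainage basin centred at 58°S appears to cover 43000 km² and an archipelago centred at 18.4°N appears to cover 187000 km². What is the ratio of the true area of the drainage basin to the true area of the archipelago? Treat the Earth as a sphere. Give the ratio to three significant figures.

Plate carrée has h = 1 and k = sec φ, giving areal scale sec φ; true area = (apparent area) · cos φ.
True area of drainage basin: 43000 × cos(58°) = 43000 × 0.5299 = 22790 km².
True area of archipelago: 187000 × cos(18.4°) = 187000 × 0.9489 = 177400 km².
Ratio = 22790 / 177400 ≈ 0.128.

0.128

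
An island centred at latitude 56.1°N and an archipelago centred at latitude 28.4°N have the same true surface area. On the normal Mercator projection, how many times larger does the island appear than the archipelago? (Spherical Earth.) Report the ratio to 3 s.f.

On Mercator, area is exaggerated by sec²φ = 1/cos²φ.
At 56.1°: sec²(56.1°) = 1/0.5577² = 3.215.
At 28.4°: sec²(28.4°) = 1/0.8796² = 1.292.
Ratio = 3.215/1.292 = cos²(28.4°)/cos²(56.1°) ≈ 2.49.

2.49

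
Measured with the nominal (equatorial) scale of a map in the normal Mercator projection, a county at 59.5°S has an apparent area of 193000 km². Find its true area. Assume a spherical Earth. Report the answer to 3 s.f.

49700 km²

Mercator is conformal, so the point scale is isotropic: h = k = sec φ = 1/cos φ.
Areal scale = k² = sec²φ = 1/cos²(59.5°) = 1/0.5075² = 3.882.
True area = apparent / (areal scale) = 193000 / 3.882 ≈ 49700 km².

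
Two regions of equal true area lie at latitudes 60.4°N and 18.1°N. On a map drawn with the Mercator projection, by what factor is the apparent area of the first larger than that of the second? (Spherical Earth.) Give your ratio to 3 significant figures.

3.70

Mercator areal scale is sec²φ.
At 60.4°: sec²(60.4°) = 1/0.4939² = 4.099.
At 18.1°: sec²(18.1°) = 1/0.9505² = 1.107.
Ratio = 4.099/1.107 = cos²(18.1°)/cos²(60.4°) ≈ 3.70.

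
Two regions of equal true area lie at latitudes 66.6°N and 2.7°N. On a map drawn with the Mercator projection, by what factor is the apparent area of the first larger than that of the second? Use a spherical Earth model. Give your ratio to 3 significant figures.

On Mercator, area is exaggerated by sec²φ = 1/cos²φ.
At 66.6°: sec²(66.6°) = 1/0.3971² = 6.340.
At 2.7°: sec²(2.7°) = 1/0.9989² = 1.002.
Ratio = 6.340/1.002 = cos²(2.7°)/cos²(66.6°) ≈ 6.33.

6.33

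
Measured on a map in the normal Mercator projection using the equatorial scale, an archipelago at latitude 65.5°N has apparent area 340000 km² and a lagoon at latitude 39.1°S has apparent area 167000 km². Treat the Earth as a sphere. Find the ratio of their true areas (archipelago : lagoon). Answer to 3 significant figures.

0.581

On Mercator the areal scale is sec²φ, so true area = apparent × cos²φ.
True area of archipelago: 340000 × cos²(65.5°) = 340000 × 0.1720 = 58470 km².
True area of lagoon: 167000 × cos²(39.1°) = 167000 × 0.6022 = 100600 km².
Ratio = 58470 / 100600 ≈ 0.581.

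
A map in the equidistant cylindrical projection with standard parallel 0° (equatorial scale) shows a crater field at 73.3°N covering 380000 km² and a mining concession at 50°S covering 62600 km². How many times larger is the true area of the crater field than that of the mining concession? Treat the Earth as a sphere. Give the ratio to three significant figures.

2.71

On the plate carrée, areal scale = h·k = 1 × sec φ, so true area = apparent × cos φ.
True area of crater field: 380000 × cos(73.3°) = 380000 × 0.2874 = 109200 km².
True area of mining concession: 62600 × cos(50°) = 62600 × 0.6428 = 40240 km².
Ratio = 109200 / 40240 ≈ 2.71.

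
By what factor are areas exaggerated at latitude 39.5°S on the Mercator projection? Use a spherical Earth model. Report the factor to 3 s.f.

The Mercator projection is conformal; its linear scale factor is the same in every direction and equals sec φ = 1/cos φ.
Areal scale = k² = sec²φ = 1/cos²(39.5°) = 1/0.7716² = 1.680.

1.68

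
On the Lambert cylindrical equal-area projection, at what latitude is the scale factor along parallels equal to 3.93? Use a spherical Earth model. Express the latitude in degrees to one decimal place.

75.3°

The Lambert cylindrical equal-area projection is the cylindrical equal-area projection with its standard parallel at the equator (φ₀ = 0). A cylindrical equal-area projection with standard parallel φ₀ has meridian scale h = cos φ / cos φ₀ and parallel scale k = cos φ₀ / cos φ (so areas are preserved, h·k = 1).
k = cos φ₀ / cos φ = 3.93  ⇒  cos φ = cos 0° / 3.93 = 0.2545.
φ = arccos(0.2545) ≈ 75.3°.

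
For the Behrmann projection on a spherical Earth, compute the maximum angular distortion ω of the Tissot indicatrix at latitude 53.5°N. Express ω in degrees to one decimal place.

42.1°

The Behrmann projection is cylindrical equal-area with φ₀ = 30°. Cylindrical equal-area (φ₀ = 30°): h = cos φ / cos 30° along meridians, k = cos 30° / cos φ along parallels; h·k = 1.
At 53.5°: h = 0.6868, k = 1.456; principal scales a = 1.456, b = 0.6868.
sin(ω/2) = (a − b)/(a + b) = 0.7691/2.143 = 0.3589, so ω = 2 arcsin(0.3589) ≈ 42.1°.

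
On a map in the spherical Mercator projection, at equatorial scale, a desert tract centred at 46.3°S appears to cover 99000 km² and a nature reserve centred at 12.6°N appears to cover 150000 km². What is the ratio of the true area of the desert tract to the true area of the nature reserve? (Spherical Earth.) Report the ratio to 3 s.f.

Mercator's areal exaggeration is sec²φ; hence true area = (apparent area) · cos²φ.
True area of desert tract: 99000 × cos²(46.3°) = 99000 × 0.4773 = 47250 km².
True area of nature reserve: 150000 × cos²(12.6°) = 150000 × 0.9524 = 142900 km².
Ratio = 47250 / 142900 ≈ 0.331.

0.331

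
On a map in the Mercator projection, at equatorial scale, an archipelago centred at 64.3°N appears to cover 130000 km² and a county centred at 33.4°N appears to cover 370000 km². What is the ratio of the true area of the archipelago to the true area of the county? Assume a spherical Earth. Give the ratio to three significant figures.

0.0948

On Mercator the areal scale is sec²φ, so true area = apparent × cos²φ.
True area of archipelago: 130000 × cos²(64.3°) = 130000 × 0.1881 = 24450 km².
True area of county: 370000 × cos²(33.4°) = 370000 × 0.6970 = 257900 km².
Ratio = 24450 / 257900 ≈ 0.0948.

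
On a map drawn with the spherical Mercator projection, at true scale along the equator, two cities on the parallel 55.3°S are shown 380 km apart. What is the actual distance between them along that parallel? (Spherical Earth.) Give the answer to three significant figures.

216 km

The Mercator projection is conformal; its linear scale factor is the same in every direction and equals sec φ = 1/cos φ.
Along the parallel at 55.3°, map distances are exaggerated by k = sec 55.3° = 1.757.
True distance = 380 / 1.757 = 380 × cos 55.3° ≈ 216 km.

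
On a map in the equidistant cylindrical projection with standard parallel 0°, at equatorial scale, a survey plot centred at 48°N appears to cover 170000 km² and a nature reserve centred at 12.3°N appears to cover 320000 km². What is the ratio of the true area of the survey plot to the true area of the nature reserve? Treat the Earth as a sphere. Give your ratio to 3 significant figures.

0.364

On the plate carrée, areal scale = h·k = 1 × sec φ, so true area = apparent × cos φ.
True area of survey plot: 170000 × cos(48°) = 170000 × 0.6691 = 113800 km².
True area of nature reserve: 320000 × cos(12.3°) = 320000 × 0.9770 = 312700 km².
Ratio = 113800 / 312700 ≈ 0.364.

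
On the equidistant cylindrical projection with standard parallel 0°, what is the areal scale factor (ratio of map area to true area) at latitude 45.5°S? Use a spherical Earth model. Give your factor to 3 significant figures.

1.43

In the plate carrée (x = Rλ, y = Rφ), meridians are true-scale (h = 1) and parallels are stretched by k = sec φ.
Areal scale = h·k = 1 × sec φ; at 45.5°, h = 1.000, k = 1.427, so h·k = 1.427.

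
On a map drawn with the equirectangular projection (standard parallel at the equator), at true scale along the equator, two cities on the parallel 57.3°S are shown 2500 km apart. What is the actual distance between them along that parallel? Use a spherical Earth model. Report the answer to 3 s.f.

In the plate carrée (x = Rλ, y = Rφ), meridians are true-scale (h = 1) and parallels are stretched by k = sec φ.
Along the parallel at 57.3°, map distances are exaggerated by k = sec 57.3° = 1.851.
True distance = 2500 / 1.851 = 2500 × cos 57.3° ≈ 1350 km.

1350 km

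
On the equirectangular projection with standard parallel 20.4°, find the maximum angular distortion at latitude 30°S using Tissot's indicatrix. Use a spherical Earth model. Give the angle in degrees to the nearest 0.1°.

In the equirectangular projection with standard parallel φ₀ = 20.4° (x = Rλ cos φ₀, y = Rφ), meridians are true-scale (h = 1) and the parallel scale is k = cos φ₀ / cos φ.
At 30°: h = 1.000, k = 1.082; principal scales a = 1.082, b = 1.000.
sin(ω/2) = (a − b)/(a + b) = 0.08228/2.082 = 0.03951, so ω = 2 arcsin(0.03951) ≈ 4.5°.

4.5°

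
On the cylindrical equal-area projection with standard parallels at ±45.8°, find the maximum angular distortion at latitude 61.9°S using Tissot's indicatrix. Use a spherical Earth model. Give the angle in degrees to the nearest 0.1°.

43.8°

For cylindrical equal-area with standard parallel φ₀, h = cos φ / cos φ₀ and k = cos φ₀ / cos φ, so h·k = 1.
At 61.9°: h = 0.6756, k = 1.480; principal scales a = 1.480, b = 0.6756.
sin(ω/2) = (a − b)/(a + b) = 0.8045/2.156 = 0.3732, so ω = 2 arcsin(0.3732) ≈ 43.8°.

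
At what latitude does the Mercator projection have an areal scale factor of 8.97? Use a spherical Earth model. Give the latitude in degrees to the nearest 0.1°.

70.5°

Mercator areal scale is sec²φ.
sec²φ = 8.97  ⇒  cos²φ = 0.1115  ⇒  cos φ = 0.3339.
φ = arccos(0.3339) ≈ 70.5°.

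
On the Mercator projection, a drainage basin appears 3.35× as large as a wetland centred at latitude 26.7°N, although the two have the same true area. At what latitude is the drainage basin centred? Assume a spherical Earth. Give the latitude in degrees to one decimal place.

60.8°

Mercator areal scale is sec²φ, so apparent-area ratio = sec²φ₁ / sec²φ₂ = cos²φ₂ / cos²φ₁.
cos²φ₂ / cos²φ₁ = 3.35  ⇒  cos φ₁ = cos 26.7° / √3.35 = 0.8934/1.830 = 0.4881.
φ₁ = arccos(0.4881) ≈ 60.8°.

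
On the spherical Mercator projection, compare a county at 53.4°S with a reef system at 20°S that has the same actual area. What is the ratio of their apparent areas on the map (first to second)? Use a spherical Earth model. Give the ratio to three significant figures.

2.48

On Mercator, area is exaggerated by sec²φ = 1/cos²φ.
At 53.4°: sec²(53.4°) = 1/0.5962² = 2.813.
At 20°: sec²(20°) = 1/0.9397² = 1.132.
Ratio = 2.813/1.132 = cos²(20°)/cos²(53.4°) ≈ 2.48.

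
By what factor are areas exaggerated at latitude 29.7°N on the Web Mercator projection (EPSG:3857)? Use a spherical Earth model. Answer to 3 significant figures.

1.33

The Mercator projection is conformal; its linear scale factor is the same in every direction and equals sec φ = 1/cos φ.
Areal scale = k² = sec²φ = 1/cos²(29.7°) = 1/0.8686² = 1.325.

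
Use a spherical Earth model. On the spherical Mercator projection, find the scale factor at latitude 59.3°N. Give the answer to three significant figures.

For Mercator, h = k = sec φ (a conformal cylindrical projection has a single point scale, 1/cos φ).
k = 1/cos 59.3° = 1/0.5105 = 1.959.

1.96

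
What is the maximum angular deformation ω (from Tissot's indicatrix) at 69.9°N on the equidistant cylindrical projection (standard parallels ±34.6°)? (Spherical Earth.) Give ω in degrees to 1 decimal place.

48.5°

The equidistant cylindrical projection with φ₀ = 34.6° has h = 1 (meridians true) and k = cos φ₀ / cos φ along parallels.
At 69.9°: h = 1.000, k = 2.395; principal scales a = 2.395, b = 1.000.
sin(ω/2) = (a − b)/(a + b) = 1.395/3.395 = 0.4109, so ω = 2 arcsin(0.4109) ≈ 48.5°.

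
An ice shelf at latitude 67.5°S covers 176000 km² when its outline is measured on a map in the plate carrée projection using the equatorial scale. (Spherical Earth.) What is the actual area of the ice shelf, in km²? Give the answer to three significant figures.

67400 km²

Plate carrée maps x = Rλ, y = Rφ. The meridian scale is h = 1 and the parallel scale is k = 1/cos φ = sec φ.
Areal scale = h·k = 1 × sec φ; at 67.5°, h = 1.000, k = 2.613, so h·k = 2.613.
True area = apparent / (areal scale) = 176000 / 2.613 ≈ 67400 km².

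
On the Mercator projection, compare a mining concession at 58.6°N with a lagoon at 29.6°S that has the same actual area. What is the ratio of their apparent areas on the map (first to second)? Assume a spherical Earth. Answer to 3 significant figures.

2.79

Mercator areal scale is sec²φ.
At 58.6°: sec²(58.6°) = 1/0.5210² = 3.684.
At 29.6°: sec²(29.6°) = 1/0.8695² = 1.323.
Ratio = 3.684/1.323 = cos²(29.6°)/cos²(58.6°) ≈ 2.79.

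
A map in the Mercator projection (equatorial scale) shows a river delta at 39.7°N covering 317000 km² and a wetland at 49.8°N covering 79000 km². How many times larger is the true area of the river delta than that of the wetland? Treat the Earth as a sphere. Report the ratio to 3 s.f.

5.70

Since Mercator area scale is 1/cos²φ, the true area equals the apparent area multiplied by cos²φ.
True area of river delta: 317000 × cos²(39.7°) = 317000 × 0.5920 = 187700 km².
True area of wetland: 79000 × cos²(49.8°) = 79000 × 0.4166 = 32910 km².
Ratio = 187700 / 32910 ≈ 5.70.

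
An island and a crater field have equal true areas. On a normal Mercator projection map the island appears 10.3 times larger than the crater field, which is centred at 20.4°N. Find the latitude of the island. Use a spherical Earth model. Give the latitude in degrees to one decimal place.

73.0°

On Mercator, (apparent₁)/(apparent₂) = sec²φ₁ / sec²φ₂ when true areas are equal.
cos²φ₂ / cos²φ₁ = 10.3  ⇒  cos φ₁ = cos 20.4° / √10.3 = 0.9373/3.209 = 0.2920.
φ₁ = arccos(0.2920) ≈ 73.0°.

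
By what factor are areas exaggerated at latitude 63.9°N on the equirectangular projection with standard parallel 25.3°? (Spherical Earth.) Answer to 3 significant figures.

2.06

The equidistant cylindrical projection with φ₀ = 25.3° has h = 1 (meridians true) and k = cos φ₀ / cos φ along parallels.
Areal scale = h·k = 1 × cos φ₀ / cos φ; at 63.9°, h = 1.000, k = 2.055, so h·k = 2.055.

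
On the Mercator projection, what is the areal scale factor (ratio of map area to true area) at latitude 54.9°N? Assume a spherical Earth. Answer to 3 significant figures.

For Mercator, h = k = sec φ (a conformal cylindrical projection has a single point scale, 1/cos φ).
Areal scale = k² = sec²φ = 1/cos²(54.9°) = 1/0.5750² = 3.025.

3.02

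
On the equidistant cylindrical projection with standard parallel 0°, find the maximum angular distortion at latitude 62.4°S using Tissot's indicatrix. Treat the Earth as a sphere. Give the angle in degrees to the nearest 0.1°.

Plate carrée maps x = Rλ, y = Rφ. The meridian scale is h = 1 and the parallel scale is k = 1/cos φ = sec φ.
At 62.4°: h = 1.000, k = 2.158; principal scales a = 2.158, b = 1.000.
sin(ω/2) = (a − b)/(a + b) = 1.158/3.158 = 0.3668, so ω = 2 arcsin(0.3668) ≈ 43.0°.

43.0°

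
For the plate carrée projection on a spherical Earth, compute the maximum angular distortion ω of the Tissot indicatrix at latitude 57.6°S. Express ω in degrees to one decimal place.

35.2°

In the plate carrée (x = Rλ, y = Rφ), meridians are true-scale (h = 1) and parallels are stretched by k = sec φ.
At 57.6°: h = 1.000, k = 1.866; principal scales a = 1.866, b = 1.000.
sin(ω/2) = (a − b)/(a + b) = 0.8663/2.866 = 0.3022, so ω = 2 arcsin(0.3022) ≈ 35.2°.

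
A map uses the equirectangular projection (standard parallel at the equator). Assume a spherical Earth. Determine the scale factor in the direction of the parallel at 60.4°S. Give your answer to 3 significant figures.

2.02

In the plate carrée (x = Rλ, y = Rφ), meridians are true-scale (h = 1) and parallels are stretched by k = sec φ.
k = 1/cos 60.4° = 1/0.4939 = 2.025.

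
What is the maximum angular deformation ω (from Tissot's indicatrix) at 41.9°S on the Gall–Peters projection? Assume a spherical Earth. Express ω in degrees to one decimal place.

5.9°

The Gall–Peters projection is cylindrical equal-area with φ₀ = 45°. For cylindrical equal-area with standard parallel φ₀, h = cos φ / cos φ₀ and k = cos φ₀ / cos φ, so h·k = 1.
At 41.9°: h = 1.053, k = 0.9500; principal scales a = 1.053, b = 0.9500.
sin(ω/2) = (a − b)/(a + b) = 0.1026/2.003 = 0.05123, so ω = 2 arcsin(0.05123) ≈ 5.9°.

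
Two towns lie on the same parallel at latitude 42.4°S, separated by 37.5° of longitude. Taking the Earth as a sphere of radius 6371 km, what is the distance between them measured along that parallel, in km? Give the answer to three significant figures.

Arc length along a parallel = R cos φ · Δλ (with Δλ in radians).
= 6371 × cos 42.4° × (37.5° × π/180) = 6371 × 0.7385 × 0.6545 ≈ 3080 km.

3080 km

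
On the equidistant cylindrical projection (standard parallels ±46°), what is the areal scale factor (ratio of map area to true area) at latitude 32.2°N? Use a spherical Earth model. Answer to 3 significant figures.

With standard parallel φ₀ = 46°, the equirectangular projection gives x = Rλ cos φ₀, y = Rφ, so h = 1 and k = cos 46° / cos φ.
Areal scale = h·k = 1 × cos φ₀ / cos φ; at 32.2°, h = 1.000, k = 0.8209, so h·k = 0.8209.

0.821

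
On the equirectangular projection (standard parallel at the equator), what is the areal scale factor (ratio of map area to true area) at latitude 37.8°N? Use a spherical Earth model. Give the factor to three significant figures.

For the equirectangular projection with φ₀ = 0 (plate carrée), h = 1 along meridians and k = sec φ along parallels.
Areal scale = h·k = 1 × sec φ; at 37.8°, h = 1.000, k = 1.266, so h·k = 1.266.

1.27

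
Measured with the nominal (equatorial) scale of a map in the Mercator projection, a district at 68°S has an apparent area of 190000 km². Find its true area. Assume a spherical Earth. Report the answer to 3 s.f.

For Mercator, h = k = sec φ (a conformal cylindrical projection has a single point scale, 1/cos φ).
Areal scale = k² = sec²φ = 1/cos²(68°) = 1/0.3746² = 7.126.
True area = apparent / (areal scale) = 190000 / 7.126 ≈ 26700 km².

26700 km²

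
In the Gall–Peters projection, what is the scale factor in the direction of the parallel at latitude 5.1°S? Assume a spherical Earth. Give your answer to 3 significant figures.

0.710

The Gall–Peters projection is cylindrical equal-area with φ₀ = 45°. For cylindrical equal-area with standard parallel φ₀, h = cos φ / cos φ₀ and k = cos φ₀ / cos φ, so h·k = 1.
k = cos 45° / cos 5.1° = 0.7071/0.9960 = 0.7099.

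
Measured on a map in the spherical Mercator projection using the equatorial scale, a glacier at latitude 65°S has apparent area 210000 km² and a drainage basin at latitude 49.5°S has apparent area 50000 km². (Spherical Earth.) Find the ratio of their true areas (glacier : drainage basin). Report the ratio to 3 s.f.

On Mercator the areal scale is sec²φ, so true area = apparent × cos²φ.
True area of glacier: 210000 × cos²(65°) = 210000 × 0.1786 = 37510 km².
True area of drainage basin: 50000 × cos²(49.5°) = 50000 × 0.4218 = 21090 km².
Ratio = 37510 / 21090 ≈ 1.78.

1.78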